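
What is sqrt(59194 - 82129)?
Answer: I*sqrt(22935) ≈ 151.44*I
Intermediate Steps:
sqrt(59194 - 82129) = sqrt(-22935) = I*sqrt(22935)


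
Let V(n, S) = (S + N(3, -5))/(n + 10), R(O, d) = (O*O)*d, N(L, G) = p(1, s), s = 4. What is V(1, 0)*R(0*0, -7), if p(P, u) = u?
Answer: 0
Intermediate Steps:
N(L, G) = 4
R(O, d) = d*O**2 (R(O, d) = O**2*d = d*O**2)
V(n, S) = (4 + S)/(10 + n) (V(n, S) = (S + 4)/(n + 10) = (4 + S)/(10 + n))
V(1, 0)*R(0*0, -7) = ((4 + 0)/(10 + 1))*(-7*(0*0)**2) = (4/11)*(-7*0**2) = ((1/11)*4)*(-7*0) = (4/11)*0 = 0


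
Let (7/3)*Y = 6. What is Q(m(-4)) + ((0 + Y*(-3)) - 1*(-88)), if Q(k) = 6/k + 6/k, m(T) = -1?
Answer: 478/7 ≈ 68.286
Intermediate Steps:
Y = 18/7 (Y = (3/7)*6 = 18/7 ≈ 2.5714)
Q(k) = 12/k
Q(m(-4)) + ((0 + Y*(-3)) - 1*(-88)) = 12/(-1) + ((0 + (18/7)*(-3)) - 1*(-88)) = 12*(-1) + ((0 - 54/7) + 88) = -12 + (-54/7 + 88) = -12 + 562/7 = 478/7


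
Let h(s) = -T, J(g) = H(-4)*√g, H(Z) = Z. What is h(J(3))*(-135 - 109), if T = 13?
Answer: 3172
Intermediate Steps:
J(g) = -4*√g
h(s) = -13 (h(s) = -1*13 = -13)
h(J(3))*(-135 - 109) = -13*(-135 - 109) = -13*(-244) = 3172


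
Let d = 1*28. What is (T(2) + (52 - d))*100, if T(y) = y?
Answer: 2600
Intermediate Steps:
d = 28
(T(2) + (52 - d))*100 = (2 + (52 - 1*28))*100 = (2 + (52 - 28))*100 = (2 + 24)*100 = 26*100 = 2600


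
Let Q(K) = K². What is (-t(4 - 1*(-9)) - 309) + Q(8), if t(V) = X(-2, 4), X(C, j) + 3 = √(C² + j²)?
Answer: -242 - 2*√5 ≈ -246.47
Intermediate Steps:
X(C, j) = -3 + √(C² + j²)
t(V) = -3 + 2*√5 (t(V) = -3 + √((-2)² + 4²) = -3 + √(4 + 16) = -3 + √20 = -3 + 2*√5)
(-t(4 - 1*(-9)) - 309) + Q(8) = (-(-3 + 2*√5) - 309) + 8² = ((3 - 2*√5) - 309) + 64 = (-306 - 2*√5) + 64 = -242 - 2*√5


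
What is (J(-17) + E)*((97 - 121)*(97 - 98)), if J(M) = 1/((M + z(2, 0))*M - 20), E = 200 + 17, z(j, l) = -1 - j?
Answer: 208323/40 ≈ 5208.1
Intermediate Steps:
E = 217
J(M) = 1/(-20 + M*(-3 + M)) (J(M) = 1/((M + (-1 - 1*2))*M - 20) = 1/((M + (-1 - 2))*M - 20) = 1/((M - 3)*M - 20) = 1/((-3 + M)*M - 20) = 1/(M*(-3 + M) - 20) = 1/(-20 + M*(-3 + M)))
(J(-17) + E)*((97 - 121)*(97 - 98)) = (1/(-20 + (-17)² - 3*(-17)) + 217)*((97 - 121)*(97 - 98)) = (1/(-20 + 289 + 51) + 217)*(-24*(-1)) = (1/320 + 217)*24 = (69441/320)*24 = 208323/40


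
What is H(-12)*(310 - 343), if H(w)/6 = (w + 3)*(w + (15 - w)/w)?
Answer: -50787/2 ≈ -25394.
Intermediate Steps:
H(w) = 6*(3 + w)*(w + (15 - w)/w) (H(w) = 6*((w + 3)*(w + (15 - w)/w)) = 6*((3 + w)*(w + (15 - w)/w)) = 6*(3 + w)*(w + (15 - w)/w))
H(-12)*(310 - 343) = (72 + 6*(-12)**2 + 12*(-12) + 270/(-12))*(310 - 343) = (72 + 6*144 - 144 + 270*(-1/12))*(-33) = (72 + 864 - 144 - 45/2)*(-33) = (1539/2)*(-33) = -50787/2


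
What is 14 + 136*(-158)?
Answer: -21474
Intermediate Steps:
14 + 136*(-158) = 14 - 21488 = -21474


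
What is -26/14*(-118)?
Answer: 1534/7 ≈ 219.14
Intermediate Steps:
-26/14*(-118) = -26*1/14*(-118) = -13/7*(-118) = 1534/7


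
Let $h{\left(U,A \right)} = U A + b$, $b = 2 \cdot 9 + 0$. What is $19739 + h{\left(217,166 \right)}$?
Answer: $55779$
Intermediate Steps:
$b = 18$ ($b = 18 + 0 = 18$)
$h{\left(U,A \right)} = 18 + A U$ ($h{\left(U,A \right)} = U A + 18 = A U + 18 = 18 + A U$)
$19739 + h{\left(217,166 \right)} = 19739 + \left(18 + 166 \cdot 217\right) = 19739 + \left(18 + 36022\right) = 19739 + 36040 = 55779$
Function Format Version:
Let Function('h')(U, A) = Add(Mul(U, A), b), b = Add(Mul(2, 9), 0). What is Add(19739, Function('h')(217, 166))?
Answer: 55779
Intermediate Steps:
b = 18 (b = Add(18, 0) = 18)
Function('h')(U, A) = Add(18, Mul(A, U)) (Function('h')(U, A) = Add(Mul(U, A), 18) = Add(Mul(A, U), 18) = Add(18, Mul(A, U)))
Add(19739, Function('h')(217, 166)) = Add(19739, Add(18, Mul(166, 217))) = Add(19739, Add(18, 36022)) = Add(19739, 36040) = 55779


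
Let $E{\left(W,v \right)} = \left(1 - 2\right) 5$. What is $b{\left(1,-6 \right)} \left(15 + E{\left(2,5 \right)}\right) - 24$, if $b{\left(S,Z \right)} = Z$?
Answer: $-84$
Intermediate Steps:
$E{\left(W,v \right)} = -5$ ($E{\left(W,v \right)} = \left(-1\right) 5 = -5$)
$b{\left(1,-6 \right)} \left(15 + E{\left(2,5 \right)}\right) - 24 = - 6 \left(15 - 5\right) - 24 = \left(-6\right) 10 - 24 = -60 - 24 = -84$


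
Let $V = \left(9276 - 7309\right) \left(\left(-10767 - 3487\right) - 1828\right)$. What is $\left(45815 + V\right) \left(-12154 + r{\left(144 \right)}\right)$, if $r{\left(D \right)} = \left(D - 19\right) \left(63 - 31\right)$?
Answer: $257564303766$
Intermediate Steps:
$V = -31633294$ ($V = 1967 \left(\left(-10767 - 3487\right) - 1828\right) = 1967 \left(-14254 - 1828\right) = 1967 \left(-16082\right) = -31633294$)
$r{\left(D \right)} = -608 + 32 D$ ($r{\left(D \right)} = \left(-19 + D\right) 32 = -608 + 32 D$)
$\left(45815 + V\right) \left(-12154 + r{\left(144 \right)}\right) = \left(45815 - 31633294\right) \left(-12154 + \left(-608 + 32 \cdot 144\right)\right) = - 31587479 \left(-12154 + \left(-608 + 4608\right)\right) = - 31587479 \left(-12154 + 4000\right) = \left(-31587479\right) \left(-8154\right) = 257564303766$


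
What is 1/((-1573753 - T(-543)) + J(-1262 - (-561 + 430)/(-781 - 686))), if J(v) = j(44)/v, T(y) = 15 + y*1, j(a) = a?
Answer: -1851485/2912802553673 ≈ -6.3564e-7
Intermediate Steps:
T(y) = 15 + y
J(v) = 44/v
1/((-1573753 - T(-543)) + J(-1262 - (-561 + 430)/(-781 - 686))) = 1/((-1573753 - (15 - 543)) + 44/(-1262 - (-561 + 430)/(-781 - 686))) = 1/((-1573753 - 1*(-528)) + 44/(-1262 - (-131)/(-1467))) = 1/((-1573753 + 528) + 44/(-1262 - (-131)*(-1)/1467)) = 1/(-1573225 + 44/(-1262 - 1*131/1467)) = 1/(-1573225 + 44/(-1262 - 131/1467)) = 1/(-1573225 + 44/(-1851485/1467)) = 1/(-1573225 + 44*(-1467/1851485)) = 1/(-1573225 - 64548/1851485) = 1/(-2912802553673/1851485) = -1851485/2912802553673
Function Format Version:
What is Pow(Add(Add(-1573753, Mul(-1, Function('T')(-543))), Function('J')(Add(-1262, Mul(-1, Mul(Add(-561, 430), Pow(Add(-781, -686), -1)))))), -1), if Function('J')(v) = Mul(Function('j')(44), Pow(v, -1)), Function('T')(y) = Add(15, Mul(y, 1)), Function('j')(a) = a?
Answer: Rational(-1851485, 2912802553673) ≈ -6.3564e-7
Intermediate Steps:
Function('T')(y) = Add(15, y)
Function('J')(v) = Mul(44, Pow(v, -1))
Pow(Add(Add(-1573753, Mul(-1, Function('T')(-543))), Function('J')(Add(-1262, Mul(-1, Mul(Add(-561, 430), Pow(Add(-781, -686), -1)))))), -1) = Pow(Add(Add(-1573753, Mul(-1, Add(15, -543))), Mul(44, Pow(Add(-1262, Mul(-1, Mul(Add(-561, 430), Pow(Add(-781, -686), -1)))), -1))), -1) = Pow(Add(Add(-1573753, Mul(-1, -528)), Mul(44, Pow(Add(-1262, Mul(-1, Mul(-131, Pow(-1467, -1)))), -1))), -1) = Pow(Add(Add(-1573753, 528), Mul(44, Pow(Add(-1262, Mul(-1, Mul(-131, Rational(-1, 1467)))), -1))), -1) = Pow(Add(-1573225, Mul(44, Pow(Add(-1262, Mul(-1, Rational(131, 1467))), -1))), -1) = Pow(Add(-1573225, Mul(44, Pow(Add(-1262, Rational(-131, 1467)), -1))), -1) = Pow(Add(-1573225, Mul(44, Pow(Rational(-1851485, 1467), -1))), -1) = Pow(Add(-1573225, Mul(44, Rational(-1467, 1851485))), -1) = Pow(Add(-1573225, Rational(-64548, 1851485)), -1) = Pow(Rational(-2912802553673, 1851485), -1) = Rational(-1851485, 2912802553673)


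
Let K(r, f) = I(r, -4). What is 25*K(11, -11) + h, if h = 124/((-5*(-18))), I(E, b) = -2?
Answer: -2188/45 ≈ -48.622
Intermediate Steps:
h = 62/45 (h = 124/90 = 124*(1/90) = 62/45 ≈ 1.3778)
K(r, f) = -2
25*K(11, -11) + h = 25*(-2) + 62/45 = -50 + 62/45 = -2188/45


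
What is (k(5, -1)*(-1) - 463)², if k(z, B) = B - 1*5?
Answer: 208849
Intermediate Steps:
k(z, B) = -5 + B (k(z, B) = B - 5 = -5 + B)
(k(5, -1)*(-1) - 463)² = ((-5 - 1)*(-1) - 463)² = (-6*(-1) - 463)² = (6 - 463)² = (-457)² = 208849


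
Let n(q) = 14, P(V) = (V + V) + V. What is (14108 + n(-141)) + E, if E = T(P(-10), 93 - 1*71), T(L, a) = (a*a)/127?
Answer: 1793978/127 ≈ 14126.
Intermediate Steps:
P(V) = 3*V (P(V) = 2*V + V = 3*V)
T(L, a) = a²/127 (T(L, a) = a²*(1/127) = a²/127)
E = 484/127 (E = (93 - 1*71)²/127 = (93 - 71)²/127 = (1/127)*22² = (1/127)*484 = 484/127 ≈ 3.8110)
(14108 + n(-141)) + E = (14108 + 14) + 484/127 = 14122 + 484/127 = 1793978/127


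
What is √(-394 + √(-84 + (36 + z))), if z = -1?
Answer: √(-394 + 7*I) ≈ 0.1763 + 19.85*I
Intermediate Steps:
√(-394 + √(-84 + (36 + z))) = √(-394 + √(-84 + (36 - 1))) = √(-394 + √(-84 + 35)) = √(-394 + √(-49)) = √(-394 + 7*I)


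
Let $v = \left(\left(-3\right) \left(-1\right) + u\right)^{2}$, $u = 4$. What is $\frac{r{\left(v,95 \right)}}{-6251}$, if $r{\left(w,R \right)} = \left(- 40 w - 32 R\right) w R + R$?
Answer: $\frac{1224995}{329} \approx 3723.4$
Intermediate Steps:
$v = 49$ ($v = \left(\left(-3\right) \left(-1\right) + 4\right)^{2} = \left(3 + 4\right)^{2} = 7^{2} = 49$)
$r{\left(w,R \right)} = R + R w \left(- 40 w - 32 R\right)$ ($r{\left(w,R \right)} = w \left(- 40 w - 32 R\right) R + R = R w \left(- 40 w - 32 R\right) + R = R + R w \left(- 40 w - 32 R\right)$)
$\frac{r{\left(v,95 \right)}}{-6251} = \frac{95 \left(1 - 40 \cdot 49^{2} - 3040 \cdot 49\right)}{-6251} = 95 \left(1 - 96040 - 148960\right) \left(- \frac{1}{6251}\right) = 95 \left(-244999\right) \left(- \frac{1}{6251}\right) = \left(-23274905\right) \left(- \frac{1}{6251}\right) = \frac{1224995}{329}$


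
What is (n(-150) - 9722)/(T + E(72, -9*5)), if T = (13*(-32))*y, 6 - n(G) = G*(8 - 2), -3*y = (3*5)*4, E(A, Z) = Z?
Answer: -8816/8275 ≈ -1.0654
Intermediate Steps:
y = -20 (y = -3*5*4/3 = -5*4 = -⅓*60 = -20)
n(G) = 6 - 6*G (n(G) = 6 - G*(8 - 2) = 6 - G*6 = 6 - 6*G)
T = 8320 (T = (13*(-32))*(-20) = -416*(-20) = 8320)
(n(-150) - 9722)/(T + E(72, -9*5)) = ((6 - 6*(-150)) - 9722)/(8320 - 9*5) = ((6 + 900) - 9722)/(8320 - 45) = (906 - 9722)/8275 = -8816*1/8275 = -8816/8275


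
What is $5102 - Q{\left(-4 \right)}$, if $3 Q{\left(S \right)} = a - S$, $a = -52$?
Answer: $5118$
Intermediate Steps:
$Q{\left(S \right)} = - \frac{52}{3} - \frac{S}{3}$ ($Q{\left(S \right)} = \frac{-52 - S}{3} = - \frac{52}{3} - \frac{S}{3}$)
$5102 - Q{\left(-4 \right)} = 5102 - \left(- \frac{52}{3} - - \frac{4}{3}\right) = 5102 - \left(- \frac{52}{3} + \frac{4}{3}\right) = 5102 - -16 = 5102 + 16 = 5118$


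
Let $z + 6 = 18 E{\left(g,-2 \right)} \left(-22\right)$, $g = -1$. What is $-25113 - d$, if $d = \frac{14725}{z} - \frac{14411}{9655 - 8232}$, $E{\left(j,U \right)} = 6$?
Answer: $- \frac{85067392541}{3389586} \approx -25097.0$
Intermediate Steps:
$z = -2382$ ($z = -6 + 18 \cdot 6 \left(-22\right) = -6 + 108 \left(-22\right) = -6 - 2376 = -2382$)
$d = - \frac{55280677}{3389586}$ ($d = \frac{14725}{-2382} - \frac{14411}{9655 - 8232} = 14725 \left(- \frac{1}{2382}\right) - \frac{14411}{9655 - 8232} = - \frac{14725}{2382} - \frac{14411}{1423} = - \frac{55280677}{3389586} \approx -16.309$)
$-25113 - d = -25113 - - \frac{55280677}{3389586} = -25113 + \frac{55280677}{3389586} = - \frac{85067392541}{3389586}$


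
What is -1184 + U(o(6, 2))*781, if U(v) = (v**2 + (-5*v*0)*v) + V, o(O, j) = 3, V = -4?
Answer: 2721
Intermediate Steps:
U(v) = -4 + v**2 (U(v) = (v**2 + (-5*v*0)*v) - 4 = (v**2 + 0*v) - 4 = (v**2 + 0) - 4 = v**2 - 4 = -4 + v**2)
-1184 + U(o(6, 2))*781 = -1184 + (-4 + 3**2)*781 = -1184 + (-4 + 9)*781 = -1184 + 5*781 = -1184 + 3905 = 2721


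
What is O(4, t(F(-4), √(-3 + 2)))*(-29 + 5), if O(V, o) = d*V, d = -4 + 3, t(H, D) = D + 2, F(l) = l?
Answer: 96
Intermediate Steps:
t(H, D) = 2 + D
d = -1
O(V, o) = -V
O(4, t(F(-4), √(-3 + 2)))*(-29 + 5) = (-1*4)*(-29 + 5) = -4*(-24) = 96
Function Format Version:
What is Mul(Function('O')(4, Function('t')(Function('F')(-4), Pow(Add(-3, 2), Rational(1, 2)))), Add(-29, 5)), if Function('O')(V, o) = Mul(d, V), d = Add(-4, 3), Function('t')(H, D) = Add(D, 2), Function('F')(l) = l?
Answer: 96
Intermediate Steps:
Function('t')(H, D) = Add(2, D)
d = -1
Function('O')(V, o) = Mul(-1, V)
Mul(Function('O')(4, Function('t')(Function('F')(-4), Pow(Add(-3, 2), Rational(1, 2)))), Add(-29, 5)) = Mul(Mul(-1, 4), Add(-29, 5)) = Mul(-4, -24) = 96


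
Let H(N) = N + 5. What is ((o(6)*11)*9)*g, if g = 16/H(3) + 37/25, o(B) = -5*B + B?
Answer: -206712/25 ≈ -8268.5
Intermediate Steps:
H(N) = 5 + N
o(B) = -4*B
g = 87/25 (g = 16/(5 + 3) + 37/25 = 16/8 + 37*(1/25) = 16*(⅛) + 37/25 = 2 + 37/25 = 87/25 ≈ 3.4800)
((o(6)*11)*9)*g = ((-4*6*11)*9)*(87/25) = (-24*11*9)*(87/25) = -264*9*(87/25) = -2376*87/25 = -206712/25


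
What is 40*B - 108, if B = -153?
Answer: -6228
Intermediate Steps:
40*B - 108 = 40*(-153) - 108 = -6120 - 108 = -6228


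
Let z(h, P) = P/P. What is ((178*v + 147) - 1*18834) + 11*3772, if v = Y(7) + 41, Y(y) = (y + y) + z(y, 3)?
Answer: 32773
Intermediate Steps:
z(h, P) = 1
Y(y) = 1 + 2*y (Y(y) = (y + y) + 1 = 2*y + 1 = 1 + 2*y)
v = 56 (v = (1 + 2*7) + 41 = (1 + 14) + 41 = 15 + 41 = 56)
((178*v + 147) - 1*18834) + 11*3772 = ((178*56 + 147) - 1*18834) + 11*3772 = ((9968 + 147) - 18834) + 41492 = (10115 - 18834) + 41492 = -8719 + 41492 = 32773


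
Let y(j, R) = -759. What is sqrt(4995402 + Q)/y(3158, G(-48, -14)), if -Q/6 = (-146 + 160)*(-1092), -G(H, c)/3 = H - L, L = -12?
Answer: -sqrt(5087130)/759 ≈ -2.9716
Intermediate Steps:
G(H, c) = -36 - 3*H (G(H, c) = -3*(H - 1*(-12)) = -3*(H + 12) = -3*(12 + H) = -36 - 3*H)
Q = 91728 (Q = -6*(-146 + 160)*(-1092) = -84*(-1092) = -6*(-15288) = 91728)
sqrt(4995402 + Q)/y(3158, G(-48, -14)) = sqrt(4995402 + 91728)/(-759) = sqrt(5087130)*(-1/759) = -sqrt(5087130)/759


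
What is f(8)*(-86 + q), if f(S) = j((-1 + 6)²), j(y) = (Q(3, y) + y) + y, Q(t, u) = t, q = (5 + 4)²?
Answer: -265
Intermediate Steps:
q = 81 (q = 9² = 81)
j(y) = 3 + 2*y (j(y) = (3 + y) + y = 3 + 2*y)
f(S) = 53 (f(S) = 3 + 2*(-1 + 6)² = 3 + 2*5² = 3 + 2*25 = 3 + 50 = 53)
f(8)*(-86 + q) = 53*(-86 + 81) = 53*(-5) = -265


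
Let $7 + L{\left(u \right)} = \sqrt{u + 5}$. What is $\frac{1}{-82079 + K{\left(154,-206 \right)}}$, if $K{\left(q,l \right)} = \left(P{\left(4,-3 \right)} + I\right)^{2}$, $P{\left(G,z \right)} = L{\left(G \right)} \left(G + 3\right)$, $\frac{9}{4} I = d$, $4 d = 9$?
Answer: $- \frac{1}{81350} \approx -1.2293 \cdot 10^{-5}$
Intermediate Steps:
$d = \frac{9}{4}$ ($d = \frac{1}{4} \cdot 9 = \frac{9}{4} \approx 2.25$)
$L{\left(u \right)} = -7 + \sqrt{5 + u}$ ($L{\left(u \right)} = -7 + \sqrt{u + 5} = -7 + \sqrt{5 + u}$)
$I = 1$ ($I = \frac{4}{9} \cdot \frac{9}{4} = 1$)
$P{\left(G,z \right)} = \left(-7 + \sqrt{5 + G}\right) \left(3 + G\right)$ ($P{\left(G,z \right)} = \left(-7 + \sqrt{5 + G}\right) \left(G + 3\right) = \left(-7 + \sqrt{5 + G}\right) \left(3 + G\right)$)
$K{\left(q,l \right)} = 729$ ($K{\left(q,l \right)} = \left(\left(-7 + \sqrt{5 + 4}\right) \left(3 + 4\right) + 1\right)^{2} = \left(\left(-7 + \sqrt{9}\right) 7 + 1\right)^{2} = \left(\left(-7 + 3\right) 7 + 1\right)^{2} = \left(\left(-4\right) 7 + 1\right)^{2} = \left(-28 + 1\right)^{2} = \left(-27\right)^{2} = 729$)
$\frac{1}{-82079 + K{\left(154,-206 \right)}} = \frac{1}{-82079 + 729} = \frac{1}{-81350} = - \frac{1}{81350}$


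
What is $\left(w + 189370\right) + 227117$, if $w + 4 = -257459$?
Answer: $159024$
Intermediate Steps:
$w = -257463$ ($w = -4 - 257459 = -257463$)
$\left(w + 189370\right) + 227117 = \left(-257463 + 189370\right) + 227117 = -68093 + 227117 = 159024$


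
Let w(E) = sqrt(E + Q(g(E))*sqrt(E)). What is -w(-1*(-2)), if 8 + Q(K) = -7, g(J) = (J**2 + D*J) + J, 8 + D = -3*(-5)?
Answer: -sqrt(2 - 15*sqrt(2)) ≈ -4.3833*I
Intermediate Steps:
D = 7 (D = -8 - 3*(-5) = -8 + 15 = 7)
g(J) = J**2 + 8*J (g(J) = (J**2 + 7*J) + J = J**2 + 8*J)
Q(K) = -15 (Q(K) = -8 - 7 = -15)
w(E) = sqrt(E - 15*sqrt(E))
-w(-1*(-2)) = -sqrt(-1*(-2) - 15*sqrt(2)) = -sqrt(2 - 15*sqrt(2))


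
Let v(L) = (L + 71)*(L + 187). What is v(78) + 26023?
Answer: 65508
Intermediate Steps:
v(L) = (71 + L)*(187 + L)
v(78) + 26023 = (13277 + 78² + 258*78) + 26023 = (13277 + 6084 + 20124) + 26023 = 39485 + 26023 = 65508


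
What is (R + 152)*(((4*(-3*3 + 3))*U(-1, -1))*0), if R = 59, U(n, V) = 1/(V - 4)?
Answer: 0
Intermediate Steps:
U(n, V) = 1/(-4 + V)
(R + 152)*(((4*(-3*3 + 3))*U(-1, -1))*0) = (59 + 152)*(((4*(-3*3 + 3))/(-4 - 1))*0) = 211*(((4*(-9 + 3))/(-5))*0) = 211*(((4*(-6))*(-1/5))*0) = 211*(-24*(-1/5)*0) = 211*((24/5)*0) = 211*0 = 0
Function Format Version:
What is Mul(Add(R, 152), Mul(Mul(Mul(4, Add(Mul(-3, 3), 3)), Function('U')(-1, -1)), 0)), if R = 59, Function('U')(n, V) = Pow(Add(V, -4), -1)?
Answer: 0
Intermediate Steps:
Function('U')(n, V) = Pow(Add(-4, V), -1)
Mul(Add(R, 152), Mul(Mul(Mul(4, Add(Mul(-3, 3), 3)), Function('U')(-1, -1)), 0)) = Mul(Add(59, 152), Mul(Mul(Mul(4, Add(Mul(-3, 3), 3)), Pow(Add(-4, -1), -1)), 0)) = Mul(211, Mul(Mul(Mul(4, Add(-9, 3)), Pow(-5, -1)), 0)) = Mul(211, Mul(Mul(Mul(4, -6), Rational(-1, 5)), 0)) = Mul(211, Mul(Mul(-24, Rational(-1, 5)), 0)) = Mul(211, Mul(Rational(24, 5), 0)) = Mul(211, 0) = 0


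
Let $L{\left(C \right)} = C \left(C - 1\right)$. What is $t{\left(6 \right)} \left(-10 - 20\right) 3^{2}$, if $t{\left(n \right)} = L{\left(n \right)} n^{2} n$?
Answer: $-1749600$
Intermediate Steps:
$L{\left(C \right)} = C \left(-1 + C\right)$
$t{\left(n \right)} = n^{4} \left(-1 + n\right)$ ($t{\left(n \right)} = n \left(-1 + n\right) n^{2} n = n^{3} \left(-1 + n\right) n = n^{4} \left(-1 + n\right)$)
$t{\left(6 \right)} \left(-10 - 20\right) 3^{2} = 6^{4} \left(-1 + 6\right) \left(-10 - 20\right) 3^{2} = 1296 \cdot 5 \left(-30\right) 9 = 6480 \left(-30\right) 9 = \left(-194400\right) 9 = -1749600$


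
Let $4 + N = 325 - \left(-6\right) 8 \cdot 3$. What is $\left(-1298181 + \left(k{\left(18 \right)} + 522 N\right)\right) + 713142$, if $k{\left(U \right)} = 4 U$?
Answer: $-342237$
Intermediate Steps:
$N = 465$ ($N = -4 + \left(325 - \left(-6\right) 8 \cdot 3\right) = -4 + \left(325 - \left(-48\right) 3\right) = -4 + \left(325 - -144\right) = -4 + \left(325 + 144\right) = -4 + 469 = 465$)
$\left(-1298181 + \left(k{\left(18 \right)} + 522 N\right)\right) + 713142 = \left(-1298181 + \left(4 \cdot 18 + 522 \cdot 465\right)\right) + 713142 = \left(-1298181 + \left(72 + 242730\right)\right) + 713142 = \left(-1298181 + 242802\right) + 713142 = -1055379 + 713142 = -342237$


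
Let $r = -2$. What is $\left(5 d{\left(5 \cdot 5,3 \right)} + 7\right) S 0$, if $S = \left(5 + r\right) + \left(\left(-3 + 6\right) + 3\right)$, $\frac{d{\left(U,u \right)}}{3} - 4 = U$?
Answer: $0$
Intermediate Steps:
$d{\left(U,u \right)} = 12 + 3 U$
$S = 9$ ($S = \left(5 - 2\right) + \left(\left(-3 + 6\right) + 3\right) = 3 + \left(3 + 3\right) = 3 + 6 = 9$)
$\left(5 d{\left(5 \cdot 5,3 \right)} + 7\right) S 0 = \left(5 \left(12 + 3 \cdot 5 \cdot 5\right) + 7\right) 9 \cdot 0 = \left(5 \left(12 + 3 \cdot 25\right) + 7\right) 0 = \left(5 \left(12 + 75\right) + 7\right) 0 = \left(5 \cdot 87 + 7\right) 0 = \left(435 + 7\right) 0 = 442 \cdot 0 = 0$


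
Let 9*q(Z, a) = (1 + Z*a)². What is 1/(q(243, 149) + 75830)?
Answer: 9/1311701734 ≈ 6.8613e-9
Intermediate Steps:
q(Z, a) = (1 + Z*a)²/9
1/(q(243, 149) + 75830) = 1/((1 + 243*149)²/9 + 75830) = 1/((1 + 36207)²/9 + 75830) = 1/((⅑)*36208² + 75830) = 1/((⅑)*1311019264 + 75830) = 1/(1311019264/9 + 75830) = 1/(1311701734/9) = 9/1311701734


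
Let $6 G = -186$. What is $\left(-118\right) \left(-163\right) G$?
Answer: $-596254$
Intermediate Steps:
$G = -31$ ($G = \frac{1}{6} \left(-186\right) = -31$)
$\left(-118\right) \left(-163\right) G = \left(-118\right) \left(-163\right) \left(-31\right) = 19234 \left(-31\right) = -596254$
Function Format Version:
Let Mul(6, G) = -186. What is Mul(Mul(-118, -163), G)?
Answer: -596254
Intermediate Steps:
G = -31 (G = Mul(Rational(1, 6), -186) = -31)
Mul(Mul(-118, -163), G) = Mul(Mul(-118, -163), -31) = Mul(19234, -31) = -596254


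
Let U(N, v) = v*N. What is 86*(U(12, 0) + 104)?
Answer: 8944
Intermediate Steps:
U(N, v) = N*v
86*(U(12, 0) + 104) = 86*(12*0 + 104) = 86*(0 + 104) = 86*104 = 8944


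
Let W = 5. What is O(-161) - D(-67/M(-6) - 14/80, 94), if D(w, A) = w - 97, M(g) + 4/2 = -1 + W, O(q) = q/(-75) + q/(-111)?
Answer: 2980841/22200 ≈ 134.27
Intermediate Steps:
O(q) = -62*q/2775 (O(q) = q*(-1/75) + q*(-1/111) = -q/75 - q/111 = -62*q/2775)
M(g) = 2 (M(g) = -2 + (-1 + 5) = -2 + 4 = 2)
D(w, A) = -97 + w
O(-161) - D(-67/M(-6) - 14/80, 94) = -62/2775*(-161) - (-97 + (-67/2 - 14/80)) = 9982/2775 - (-97 + (-67*½ - 14*1/80)) = 9982/2775 - (-97 + (-67/2 - 7/40)) = 9982/2775 - (-97 - 1347/40) = 9982/2775 - 1*(-5227/40) = 9982/2775 + 5227/40 = 2980841/22200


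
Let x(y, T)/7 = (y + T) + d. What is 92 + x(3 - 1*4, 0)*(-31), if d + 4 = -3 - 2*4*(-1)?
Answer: 92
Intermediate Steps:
d = 1 (d = -4 + (-3 - 2*4*(-1)) = -4 + (-3 - 8*(-1)) = -4 + (-3 + 8) = -4 + 5 = 1)
x(y, T) = 7 + 7*T + 7*y (x(y, T) = 7*((y + T) + 1) = 7*((T + y) + 1) = 7*(1 + T + y) = 7 + 7*T + 7*y)
92 + x(3 - 1*4, 0)*(-31) = 92 + (7 + 7*0 + 7*(3 - 1*4))*(-31) = 92 + (7 + 0 + 7*(3 - 4))*(-31) = 92 + (7 + 0 + 7*(-1))*(-31) = 92 + (7 + 0 - 7)*(-31) = 92 + 0*(-31) = 92 + 0 = 92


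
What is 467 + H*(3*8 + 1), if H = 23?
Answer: 1042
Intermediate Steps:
467 + H*(3*8 + 1) = 467 + 23*(3*8 + 1) = 467 + 23*(24 + 1) = 467 + 23*25 = 467 + 575 = 1042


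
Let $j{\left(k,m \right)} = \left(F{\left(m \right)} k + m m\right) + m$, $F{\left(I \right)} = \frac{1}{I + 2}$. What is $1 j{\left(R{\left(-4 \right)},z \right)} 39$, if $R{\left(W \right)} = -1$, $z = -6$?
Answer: $\frac{4719}{4} \approx 1179.8$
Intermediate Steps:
$F{\left(I \right)} = \frac{1}{2 + I}$
$j{\left(k,m \right)} = m + m^{2} + \frac{k}{2 + m}$ ($j{\left(k,m \right)} = \left(\frac{k}{2 + m} + m m\right) + m = \left(\frac{k}{2 + m} + m^{2}\right) + m = \left(m^{2} + \frac{k}{2 + m}\right) + m = m + m^{2} + \frac{k}{2 + m}$)
$1 j{\left(R{\left(-4 \right)},z \right)} 39 = 1 \frac{-1 - 6 \left(1 - 6\right) \left(2 - 6\right)}{2 - 6} \cdot 39 = 1 \frac{-1 - \left(-30\right) \left(-4\right)}{-4} \cdot 39 = 1 \left(- \frac{-1 - 120}{4}\right) 39 = 1 \left(\left(- \frac{1}{4}\right) \left(-121\right)\right) 39 = 1 \cdot \frac{121}{4} \cdot 39 = \frac{121}{4} \cdot 39 = \frac{4719}{4}$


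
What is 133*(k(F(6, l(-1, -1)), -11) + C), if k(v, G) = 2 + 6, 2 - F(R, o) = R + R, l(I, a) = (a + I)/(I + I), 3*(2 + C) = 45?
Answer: 2793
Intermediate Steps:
C = 13 (C = -2 + (1/3)*45 = -2 + 15 = 13)
l(I, a) = (I + a)/(2*I) (l(I, a) = (I + a)/((2*I)) = (I + a)*(1/(2*I)) = (I + a)/(2*I))
F(R, o) = 2 - 2*R (F(R, o) = 2 - (R + R) = 2 - 2*R)
k(v, G) = 8
133*(k(F(6, l(-1, -1)), -11) + C) = 133*(8 + 13) = 133*21 = 2793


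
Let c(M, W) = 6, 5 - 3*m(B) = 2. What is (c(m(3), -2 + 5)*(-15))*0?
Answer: 0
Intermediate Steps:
m(B) = 1 (m(B) = 5/3 - ⅓*2 = 5/3 - ⅔ = 1)
(c(m(3), -2 + 5)*(-15))*0 = (6*(-15))*0 = -90*0 = 0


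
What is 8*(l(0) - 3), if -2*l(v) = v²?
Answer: -24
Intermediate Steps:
l(v) = -v²/2
8*(l(0) - 3) = 8*(-½*0² - 3) = 8*(-½*0 - 3) = 8*(0 - 3) = 8*(-3) = -24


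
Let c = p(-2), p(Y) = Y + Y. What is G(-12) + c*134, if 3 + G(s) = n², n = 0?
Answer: -539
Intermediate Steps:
p(Y) = 2*Y
c = -4 (c = 2*(-2) = -4)
G(s) = -3 (G(s) = -3 + 0² = -3 + 0 = -3)
G(-12) + c*134 = -3 - 4*134 = -3 - 536 = -539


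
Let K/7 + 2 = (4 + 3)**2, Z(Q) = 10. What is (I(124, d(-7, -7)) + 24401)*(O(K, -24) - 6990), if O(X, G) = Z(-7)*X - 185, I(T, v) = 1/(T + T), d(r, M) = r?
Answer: -23509879365/248 ≈ -9.4798e+7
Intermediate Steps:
K = 329 (K = -14 + 7*(4 + 3)**2 = -14 + 7*7**2 = -14 + 7*49 = -14 + 343 = 329)
I(T, v) = 1/(2*T)
O(X, G) = -185 + 10*X (O(X, G) = 10*X - 185 = -185 + 10*X)
(I(124, d(-7, -7)) + 24401)*(O(K, -24) - 6990) = ((1/2)/124 + 24401)*((-185 + 10*329) - 6990) = ((1/2)*(1/124) + 24401)*((-185 + 3290) - 6990) = (1/248 + 24401)*(3105 - 6990) = (6051449/248)*(-3885) = -23509879365/248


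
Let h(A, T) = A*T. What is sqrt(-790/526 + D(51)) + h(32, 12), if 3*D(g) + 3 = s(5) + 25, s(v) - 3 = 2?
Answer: 384 + 2*sqrt(129659)/263 ≈ 386.74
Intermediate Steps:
s(v) = 5 (s(v) = 3 + 2 = 5)
D(g) = 9 (D(g) = -1 + (5 + 25)/3 = -1 + (1/3)*30 = -1 + 10 = 9)
sqrt(-790/526 + D(51)) + h(32, 12) = sqrt(-790/526 + 9) + 32*12 = sqrt(-790*1/526 + 9) + 384 = sqrt(-395/263 + 9) + 384 = sqrt(1972/263) + 384 = 2*sqrt(129659)/263 + 384 = 384 + 2*sqrt(129659)/263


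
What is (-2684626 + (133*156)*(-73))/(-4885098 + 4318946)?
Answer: 2099615/283076 ≈ 7.4171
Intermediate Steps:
(-2684626 + (133*156)*(-73))/(-4885098 + 4318946) = (-2684626 + 20748*(-73))/(-566152) = (-2684626 - 1514604)*(-1/566152) = -4199230*(-1/566152) = 2099615/283076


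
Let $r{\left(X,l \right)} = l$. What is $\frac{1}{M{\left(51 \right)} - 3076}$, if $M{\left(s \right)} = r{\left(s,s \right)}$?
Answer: $- \frac{1}{3025} \approx -0.00033058$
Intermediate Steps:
$M{\left(s \right)} = s$
$\frac{1}{M{\left(51 \right)} - 3076} = \frac{1}{51 - 3076} = \frac{1}{-3025} = - \frac{1}{3025}$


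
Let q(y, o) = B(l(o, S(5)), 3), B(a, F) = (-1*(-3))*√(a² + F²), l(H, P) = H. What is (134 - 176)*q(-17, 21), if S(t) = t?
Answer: -1890*√2 ≈ -2672.9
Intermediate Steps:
B(a, F) = 3*√(F² + a²)
q(y, o) = 3*√(9 + o²) (q(y, o) = 3*√(3² + o²) = 3*√(9 + o²))
(134 - 176)*q(-17, 21) = (134 - 176)*(3*√(9 + 21²)) = -126*√(9 + 441) = -126*√450 = -126*15*√2 = -1890*√2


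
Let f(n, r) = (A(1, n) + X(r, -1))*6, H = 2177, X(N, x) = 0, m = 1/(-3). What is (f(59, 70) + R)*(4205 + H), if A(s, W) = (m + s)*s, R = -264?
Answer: -1659320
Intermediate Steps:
m = -⅓ ≈ -0.33333
A(s, W) = s*(-⅓ + s) (A(s, W) = (-⅓ + s)*s = s*(-⅓ + s))
f(n, r) = 4 (f(n, r) = (1*(-⅓ + 1) + 0)*6 = (1*(⅔) + 0)*6 = (⅔ + 0)*6 = (⅔)*6 = 4)
(f(59, 70) + R)*(4205 + H) = (4 - 264)*(4205 + 2177) = -260*6382 = -1659320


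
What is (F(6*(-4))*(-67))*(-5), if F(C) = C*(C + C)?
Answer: 385920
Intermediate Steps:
F(C) = 2*C**2 (F(C) = C*(2*C) = 2*C**2)
(F(6*(-4))*(-67))*(-5) = ((2*(6*(-4))**2)*(-67))*(-5) = ((2*(-24)**2)*(-67))*(-5) = ((2*576)*(-67))*(-5) = (1152*(-67))*(-5) = -77184*(-5) = 385920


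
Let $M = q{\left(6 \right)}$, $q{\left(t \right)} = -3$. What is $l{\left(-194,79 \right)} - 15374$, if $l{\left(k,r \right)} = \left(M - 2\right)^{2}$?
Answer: $-15349$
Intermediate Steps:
$M = -3$
$l{\left(k,r \right)} = 25$ ($l{\left(k,r \right)} = \left(-3 - 2\right)^{2} = \left(-5\right)^{2} = 25$)
$l{\left(-194,79 \right)} - 15374 = 25 - 15374 = -15349$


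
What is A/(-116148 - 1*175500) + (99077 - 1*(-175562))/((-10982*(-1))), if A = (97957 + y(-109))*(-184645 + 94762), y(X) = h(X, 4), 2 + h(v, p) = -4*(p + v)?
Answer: 16197596494637/533813056 ≈ 30343.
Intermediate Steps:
h(v, p) = -2 - 4*p - 4*v (h(v, p) = -2 - 4*(p + v) = -2 + (-4*p - 4*v) = -2 - 4*p - 4*v)
y(X) = -18 - 4*X (y(X) = -2 - 4*4 - 4*X = -2 - 16 - 4*X = -18 - 4*X)
A = -8842240125 (A = (97957 + (-18 - 4*(-109)))*(-184645 + 94762) = (97957 + (-18 + 436))*(-89883) = (97957 + 418)*(-89883) = 98375*(-89883) = -8842240125)
A/(-116148 - 1*175500) + (99077 - 1*(-175562))/((-10982*(-1))) = -8842240125/(-116148 - 1*175500) + (99077 - 1*(-175562))/((-10982*(-1))) = -8842240125/(-116148 - 175500) + (99077 + 175562)/10982 = -8842240125/(-291648) + 274639*(1/10982) = -8842240125*(-1/291648) + 274639/10982 = 2947413375/97216 + 274639/10982 = 16197596494637/533813056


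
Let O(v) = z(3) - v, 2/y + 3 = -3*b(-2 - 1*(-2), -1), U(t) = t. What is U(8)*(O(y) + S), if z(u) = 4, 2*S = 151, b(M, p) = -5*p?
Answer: 5732/9 ≈ 636.89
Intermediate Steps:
S = 151/2 (S = (½)*151 = 151/2 ≈ 75.500)
y = -⅑ (y = 2/(-3 - (-15)*(-1)) = 2/(-3 - 3*5) = 2/(-3 - 15) = 2/(-18) = 2*(-1/18) = -⅑ ≈ -0.11111)
O(v) = 4 - v
U(8)*(O(y) + S) = 8*((4 - 1*(-⅑)) + 151/2) = 8*((4 + ⅑) + 151/2) = 8*(37/9 + 151/2) = 8*(1433/18) = 5732/9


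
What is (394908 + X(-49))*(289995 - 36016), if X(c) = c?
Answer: 100285893961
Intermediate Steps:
(394908 + X(-49))*(289995 - 36016) = (394908 - 49)*(289995 - 36016) = 394859*253979 = 100285893961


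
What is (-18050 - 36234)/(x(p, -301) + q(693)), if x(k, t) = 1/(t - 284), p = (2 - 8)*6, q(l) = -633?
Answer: 15878070/185153 ≈ 85.756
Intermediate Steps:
p = -36 (p = -6*6 = -36)
x(k, t) = 1/(-284 + t)
(-18050 - 36234)/(x(p, -301) + q(693)) = (-18050 - 36234)/(1/(-284 - 301) - 633) = -54284/(1/(-585) - 633) = -54284/(-1/585 - 633) = -54284/(-370306/585) = -54284*(-585/370306) = 15878070/185153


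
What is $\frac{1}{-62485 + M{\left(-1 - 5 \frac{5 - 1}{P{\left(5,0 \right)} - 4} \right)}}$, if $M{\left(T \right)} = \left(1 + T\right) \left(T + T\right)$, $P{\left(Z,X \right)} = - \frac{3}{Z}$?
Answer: $- \frac{529}{33039165} \approx -1.6011 \cdot 10^{-5}$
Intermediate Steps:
$M{\left(T \right)} = 2 T \left(1 + T\right)$ ($M{\left(T \right)} = \left(1 + T\right) 2 T = 2 T \left(1 + T\right)$)
$\frac{1}{-62485 + M{\left(-1 - 5 \frac{5 - 1}{P{\left(5,0 \right)} - 4} \right)}} = \frac{1}{-62485 + 2 \left(-1 - 5 \frac{5 - 1}{- \frac{3}{5} - 4}\right) \left(1 - \left(1 + 5 \frac{5 - 1}{- \frac{3}{5} - 4}\right)\right)} = \frac{1}{-62485 + 2 \left(-1 - 5 \frac{4}{\left(-3\right) \frac{1}{5} - 4}\right) \left(1 - \left(1 + 5 \frac{4}{\left(-3\right) \frac{1}{5} - 4}\right)\right)} = \frac{1}{-62485 + 2 \left(-1 - 5 \frac{4}{- \frac{3}{5} - 4}\right) \left(1 - \left(1 + 5 \frac{4}{- \frac{3}{5} - 4}\right)\right)} = \frac{1}{-62485 + 2 \left(-1 - 5 \frac{4}{- \frac{23}{5}}\right) \left(1 - \left(1 + 5 \frac{4}{- \frac{23}{5}}\right)\right)} = \frac{1}{-62485 + 2 \left(-1 - 5 \cdot 4 \left(- \frac{5}{23}\right)\right) \left(1 - \left(1 + 5 \cdot 4 \left(- \frac{5}{23}\right)\right)\right)} = \frac{1}{-62485 + 2 \left(-1 - - \frac{100}{23}\right) \left(1 - - \frac{77}{23}\right)} = \frac{1}{-62485 + 2 \left(-1 + \frac{100}{23}\right) \left(1 + \left(-1 + \frac{100}{23}\right)\right)} = \frac{1}{-62485 + 2 \cdot \frac{77}{23} \left(1 + \frac{77}{23}\right)} = \frac{1}{-62485 + 2 \cdot \frac{77}{23} \cdot \frac{100}{23}} = \frac{1}{-62485 + \frac{15400}{529}} = \frac{1}{- \frac{33039165}{529}} = - \frac{529}{33039165}$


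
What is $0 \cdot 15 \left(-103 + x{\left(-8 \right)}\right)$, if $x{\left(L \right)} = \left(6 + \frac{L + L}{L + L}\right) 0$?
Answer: $0$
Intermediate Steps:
$x{\left(L \right)} = 0$ ($x{\left(L \right)} = \left(6 + \frac{2 L}{2 L}\right) 0 = \left(6 + 2 L \frac{1}{2 L}\right) 0 = \left(6 + 1\right) 0 = 7 \cdot 0 = 0$)
$0 \cdot 15 \left(-103 + x{\left(-8 \right)}\right) = 0 \cdot 15 \left(-103 + 0\right) = 0 \left(-103\right) = 0$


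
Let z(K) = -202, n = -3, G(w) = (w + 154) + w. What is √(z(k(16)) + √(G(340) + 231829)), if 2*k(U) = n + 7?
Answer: √(-202 + √232663) ≈ 16.744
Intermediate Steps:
G(w) = 154 + 2*w (G(w) = (154 + w) + w = 154 + 2*w)
k(U) = 2 (k(U) = (-3 + 7)/2 = (½)*4 = 2)
√(z(k(16)) + √(G(340) + 231829)) = √(-202 + √((154 + 2*340) + 231829)) = √(-202 + √((154 + 680) + 231829)) = √(-202 + √(834 + 231829)) = √(-202 + √232663)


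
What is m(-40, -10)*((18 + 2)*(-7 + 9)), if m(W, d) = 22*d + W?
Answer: -10400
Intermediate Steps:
m(W, d) = W + 22*d
m(-40, -10)*((18 + 2)*(-7 + 9)) = (-40 + 22*(-10))*((18 + 2)*(-7 + 9)) = (-40 - 220)*(20*2) = -260*40 = -10400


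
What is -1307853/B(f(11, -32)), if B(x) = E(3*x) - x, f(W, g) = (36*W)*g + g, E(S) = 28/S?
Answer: -12461223384/121043705 ≈ -102.95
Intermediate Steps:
f(W, g) = g + 36*W*g (f(W, g) = 36*W*g + g = g + 36*W*g)
B(x) = -x + 28/(3*x) (B(x) = 28/((3*x)) - x = 28*(1/(3*x)) - x = 28/(3*x) - x = -x + 28/(3*x))
-1307853/B(f(11, -32)) = -1307853/(-(-32)*(1 + 36*11) + 28/(3*((-32*(1 + 36*11))))) = -1307853/(-(-32)*(1 + 396) + 28/(3*((-32*(1 + 396))))) = -1307853/(-(-32)*397 + 28/(3*((-32*397)))) = -1307853/(-1*(-12704) + (28/3)/(-12704)) = -1307853/(12704 + (28/3)*(-1/12704)) = -1307853/(12704 - 7/9528) = -1307853/121043705/9528 = -1307853*9528/121043705 = -12461223384/121043705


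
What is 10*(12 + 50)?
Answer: 620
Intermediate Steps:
10*(12 + 50) = 10*62 = 620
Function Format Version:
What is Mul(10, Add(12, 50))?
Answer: 620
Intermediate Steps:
Mul(10, Add(12, 50)) = Mul(10, 62) = 620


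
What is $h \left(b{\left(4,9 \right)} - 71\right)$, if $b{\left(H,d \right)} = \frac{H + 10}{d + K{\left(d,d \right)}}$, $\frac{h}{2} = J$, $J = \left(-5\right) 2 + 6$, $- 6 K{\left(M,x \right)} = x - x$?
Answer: $\frac{5000}{9} \approx 555.56$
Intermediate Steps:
$K{\left(M,x \right)} = 0$ ($K{\left(M,x \right)} = - \frac{x - x}{6} = \left(- \frac{1}{6}\right) 0 = 0$)
$J = -4$ ($J = -10 + 6 = -4$)
$h = -8$ ($h = 2 \left(-4\right) = -8$)
$b{\left(H,d \right)} = \frac{10 + H}{d}$ ($b{\left(H,d \right)} = \frac{H + 10}{d + 0} = \frac{10 + H}{d}$)
$h \left(b{\left(4,9 \right)} - 71\right) = - 8 \left(\frac{10 + 4}{9} - 71\right) = - 8 \left(\frac{1}{9} \cdot 14 - 71\right) = - 8 \left(\frac{14}{9} - 71\right) = \left(-8\right) \left(- \frac{625}{9}\right) = \frac{5000}{9}$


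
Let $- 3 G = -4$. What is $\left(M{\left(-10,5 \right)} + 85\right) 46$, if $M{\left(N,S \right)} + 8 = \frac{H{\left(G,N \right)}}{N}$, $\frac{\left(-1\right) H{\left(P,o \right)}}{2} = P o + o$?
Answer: $\frac{9982}{3} \approx 3327.3$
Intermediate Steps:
$G = \frac{4}{3}$ ($G = \left(- \frac{1}{3}\right) \left(-4\right) = \frac{4}{3} \approx 1.3333$)
$H{\left(P,o \right)} = - 2 o - 2 P o$ ($H{\left(P,o \right)} = - 2 \left(P o + o\right) = - 2 \left(o + P o\right) = - 2 o - 2 P o$)
$M{\left(N,S \right)} = - \frac{38}{3}$ ($M{\left(N,S \right)} = -8 + \frac{\left(-2\right) N \left(1 + \frac{4}{3}\right)}{N} = -8 + \frac{\left(-2\right) N \frac{7}{3}}{N} = -8 + \frac{\left(- \frac{14}{3}\right) N}{N} = -8 - \frac{14}{3} = - \frac{38}{3}$)
$\left(M{\left(-10,5 \right)} + 85\right) 46 = \left(- \frac{38}{3} + 85\right) 46 = \frac{217}{3} \cdot 46 = \frac{9982}{3}$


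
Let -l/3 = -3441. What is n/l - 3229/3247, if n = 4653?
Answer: -2024964/3724309 ≈ -0.54372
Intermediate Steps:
l = 10323 (l = -3*(-3441) = 10323)
n/l - 3229/3247 = 4653/10323 - 3229/3247 = 4653*(1/10323) - 3229*1/3247 = 517/1147 - 3229/3247 = -2024964/3724309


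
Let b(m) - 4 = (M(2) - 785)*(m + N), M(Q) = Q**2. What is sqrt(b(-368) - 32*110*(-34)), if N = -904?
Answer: 2*sqrt(278279) ≈ 1055.0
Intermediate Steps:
b(m) = 706028 - 781*m (b(m) = 4 + (2**2 - 785)*(m - 904) = 4 + (4 - 785)*(-904 + m) = 4 - 781*(-904 + m) = 4 + (706024 - 781*m) = 706028 - 781*m)
sqrt(b(-368) - 32*110*(-34)) = sqrt((706028 - 781*(-368)) - 32*110*(-34)) = sqrt((706028 + 287408) - 3520*(-34)) = sqrt(993436 + 119680) = sqrt(1113116) = 2*sqrt(278279)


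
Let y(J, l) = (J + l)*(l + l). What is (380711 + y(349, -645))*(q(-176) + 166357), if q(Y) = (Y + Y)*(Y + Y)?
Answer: 221338815811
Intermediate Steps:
y(J, l) = 2*l*(J + l) (y(J, l) = (J + l)*(2*l) = 2*l*(J + l))
q(Y) = 4*Y² (q(Y) = (2*Y)*(2*Y) = 4*Y²)
(380711 + y(349, -645))*(q(-176) + 166357) = (380711 + 2*(-645)*(349 - 645))*(4*(-176)² + 166357) = (380711 + 2*(-645)*(-296))*(4*30976 + 166357) = (380711 + 381840)*(123904 + 166357) = 762551*290261 = 221338815811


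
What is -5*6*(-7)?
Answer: 210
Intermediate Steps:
-5*6*(-7) = -30*(-7) = 210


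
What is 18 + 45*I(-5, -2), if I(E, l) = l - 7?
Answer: -387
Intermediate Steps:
I(E, l) = -7 + l
18 + 45*I(-5, -2) = 18 + 45*(-7 - 2) = 18 + 45*(-9) = 18 - 405 = -387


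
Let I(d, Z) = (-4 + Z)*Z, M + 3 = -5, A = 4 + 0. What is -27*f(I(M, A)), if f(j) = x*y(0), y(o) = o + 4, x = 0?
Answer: 0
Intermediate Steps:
A = 4
M = -8 (M = -3 - 5 = -8)
y(o) = 4 + o
I(d, Z) = Z*(-4 + Z)
f(j) = 0 (f(j) = 0*(4 + 0) = 0*4 = 0)
-27*f(I(M, A)) = -27*0 = 0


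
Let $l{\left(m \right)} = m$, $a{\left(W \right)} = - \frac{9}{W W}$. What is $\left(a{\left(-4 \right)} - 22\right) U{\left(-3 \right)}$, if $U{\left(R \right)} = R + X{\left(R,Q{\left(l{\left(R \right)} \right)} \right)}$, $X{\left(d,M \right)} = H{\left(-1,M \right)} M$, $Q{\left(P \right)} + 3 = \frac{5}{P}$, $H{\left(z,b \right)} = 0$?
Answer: $\frac{1083}{16} \approx 67.688$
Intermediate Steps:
$a{\left(W \right)} = - \frac{9}{W^{2}}$
$Q{\left(P \right)} = -3 + \frac{5}{P}$
$X{\left(d,M \right)} = 0$ ($X{\left(d,M \right)} = 0 M = 0$)
$U{\left(R \right)} = R$ ($U{\left(R \right)} = R + 0 = R$)
$\left(a{\left(-4 \right)} - 22\right) U{\left(-3 \right)} = \left(- \frac{9}{16} - 22\right) \left(-3\right) = \left(- \frac{361}{16}\right) \left(-3\right) = \frac{1083}{16}$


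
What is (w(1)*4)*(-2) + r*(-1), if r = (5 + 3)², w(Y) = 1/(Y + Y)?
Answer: -68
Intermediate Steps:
w(Y) = 1/(2*Y)
r = 64 (r = 8² = 64)
(w(1)*4)*(-2) + r*(-1) = (((½)/1)*4)*(-2) + 64*(-1) = (((½)*1)*4)*(-2) - 64 = ((½)*4)*(-2) - 64 = 2*(-2) - 64 = -4 - 64 = -68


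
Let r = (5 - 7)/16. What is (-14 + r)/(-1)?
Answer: 113/8 ≈ 14.125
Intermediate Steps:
r = -⅛ (r = -2*1/16 = -⅛ ≈ -0.12500)
(-14 + r)/(-1) = (-14 - ⅛)/(-1) = -1*(-113/8) = 113/8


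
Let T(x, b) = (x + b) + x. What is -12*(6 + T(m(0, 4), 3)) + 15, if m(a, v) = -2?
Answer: -45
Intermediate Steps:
T(x, b) = b + 2*x (T(x, b) = (b + x) + x = b + 2*x)
-12*(6 + T(m(0, 4), 3)) + 15 = -12*(6 + (3 + 2*(-2))) + 15 = -12*(6 + (3 - 4)) + 15 = -12*(6 - 1) + 15 = -12*5 + 15 = -60 + 15 = -45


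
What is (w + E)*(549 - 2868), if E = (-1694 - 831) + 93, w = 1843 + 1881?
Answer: -2996148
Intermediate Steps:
w = 3724
E = -2432 (E = -2525 + 93 = -2432)
(w + E)*(549 - 2868) = (3724 - 2432)*(549 - 2868) = 1292*(-2319) = -2996148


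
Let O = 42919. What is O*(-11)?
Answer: -472109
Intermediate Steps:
O*(-11) = 42919*(-11) = -472109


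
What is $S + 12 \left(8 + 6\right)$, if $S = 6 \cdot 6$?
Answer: $204$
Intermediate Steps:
$S = 36$
$S + 12 \left(8 + 6\right) = 36 + 12 \left(8 + 6\right) = 36 + 12 \cdot 14 = 36 + 168 = 204$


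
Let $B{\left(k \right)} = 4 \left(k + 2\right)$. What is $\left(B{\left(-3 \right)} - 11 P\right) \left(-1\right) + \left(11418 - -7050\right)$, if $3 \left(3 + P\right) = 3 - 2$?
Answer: $\frac{55328}{3} \approx 18443.0$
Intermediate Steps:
$B{\left(k \right)} = 8 + 4 k$ ($B{\left(k \right)} = 4 \left(2 + k\right) = 8 + 4 k$)
$P = - \frac{8}{3}$ ($P = -3 + \frac{3 - 2}{3} = -3 + \frac{1}{3} \cdot 1 = -3 + \frac{1}{3} = - \frac{8}{3} \approx -2.6667$)
$\left(B{\left(-3 \right)} - 11 P\right) \left(-1\right) + \left(11418 - -7050\right) = \left(\left(8 + 4 \left(-3\right)\right) - - \frac{88}{3}\right) \left(-1\right) + \left(11418 - -7050\right) = \left(\left(8 - 12\right) + \frac{88}{3}\right) \left(-1\right) + \left(11418 + 7050\right) = \left(-4 + \frac{88}{3}\right) \left(-1\right) + 18468 = \frac{76}{3} \left(-1\right) + 18468 = - \frac{76}{3} + 18468 = \frac{55328}{3}$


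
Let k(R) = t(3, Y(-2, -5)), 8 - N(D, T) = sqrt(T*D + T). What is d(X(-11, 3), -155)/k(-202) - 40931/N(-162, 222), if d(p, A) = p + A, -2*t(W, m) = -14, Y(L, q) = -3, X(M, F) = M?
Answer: -4117966/125321 - 40931*I*sqrt(35742)/35806 ≈ -32.859 - 216.12*I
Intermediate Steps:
N(D, T) = 8 - sqrt(T + D*T) (N(D, T) = 8 - sqrt(T*D + T) = 8 - sqrt(D*T + T) = 8 - sqrt(T + D*T))
t(W, m) = 7 (t(W, m) = -1/2*(-14) = 7)
k(R) = 7
d(p, A) = A + p
d(X(-11, 3), -155)/k(-202) - 40931/N(-162, 222) = (-155 - 11)/7 - 40931/(8 - sqrt(222*(1 - 162))) = -166*1/7 - 40931/(8 - sqrt(222*(-161))) = -166/7 - 40931/(8 - sqrt(-35742)) = -166/7 - 40931/(8 - I*sqrt(35742))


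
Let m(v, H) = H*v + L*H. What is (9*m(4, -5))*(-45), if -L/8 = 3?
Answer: -40500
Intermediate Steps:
L = -24 (L = -8*3 = -24)
m(v, H) = -24*H + H*v (m(v, H) = H*v - 24*H = -24*H + H*v)
(9*m(4, -5))*(-45) = (9*(-5*(-24 + 4)))*(-45) = (9*(-5*(-20)))*(-45) = (9*100)*(-45) = 900*(-45) = -40500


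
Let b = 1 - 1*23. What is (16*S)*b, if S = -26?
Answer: 9152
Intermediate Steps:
b = -22 (b = 1 - 23 = -22)
(16*S)*b = (16*(-26))*(-22) = -416*(-22) = 9152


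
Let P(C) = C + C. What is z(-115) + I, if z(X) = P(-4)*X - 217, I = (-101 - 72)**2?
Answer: 30632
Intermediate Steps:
P(C) = 2*C
I = 29929 (I = (-173)**2 = 29929)
z(X) = -217 - 8*X (z(X) = (2*(-4))*X - 217 = -8*X - 217 = -217 - 8*X)
z(-115) + I = (-217 - 8*(-115)) + 29929 = (-217 + 920) + 29929 = 703 + 29929 = 30632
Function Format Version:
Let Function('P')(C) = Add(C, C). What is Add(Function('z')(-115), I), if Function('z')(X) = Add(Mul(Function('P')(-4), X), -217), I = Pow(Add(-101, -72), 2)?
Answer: 30632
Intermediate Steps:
Function('P')(C) = Mul(2, C)
I = 29929 (I = Pow(-173, 2) = 29929)
Function('z')(X) = Add(-217, Mul(-8, X)) (Function('z')(X) = Add(Mul(Mul(2, -4), X), -217) = Add(Mul(-8, X), -217) = Add(-217, Mul(-8, X)))
Add(Function('z')(-115), I) = Add(Add(-217, Mul(-8, -115)), 29929) = Add(Add(-217, 920), 29929) = Add(703, 29929) = 30632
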